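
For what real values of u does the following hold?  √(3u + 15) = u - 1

u = 7

Square both sides: 3u + 15 = (u - 1)².
Expand and rearrange: u² - 5u - 14 = 0.
Solving gives u = 7 or u = -2.
Check each candidate in the original equation:
  u = 7: √(36) = 6, while u - 1 = 6 — valid.
  u = -2: √(9) = 3, while u - 1 = -3 — extraneous.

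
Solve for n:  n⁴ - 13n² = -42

n = -2.6458 or n = -2.4495 or n = 2.4495 or n = 2.6458

Let u = n². The equation becomes u² - 13u + 42 = 0.
Factor: (u - 6)(u - 7) = 0, so u = 6 or u = 7.
n² = 6 gives n = ±√(6) ≈ ±2.4495.
n² = 7 gives n = ±√(7) ≈ ±2.6458.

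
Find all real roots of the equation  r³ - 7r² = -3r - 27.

r = -1.6056 or r = 3 or r = 5.6056

Rearrange: r³ - 7r² + 3r + 27 = 0.
Possible rational roots are divisors of 27. Testing r = 3 gives 0, so (r - 3) is a factor.
Divide: r³ - 7r² + 3r + 27 = (r - 3)(r² - 4r - 9).
Apply the quadratic formula to r² - 4r - 9 = 0: r = (4 ± √52)/2, i.e. r ≈ 5.6056 or r ≈ -1.6056.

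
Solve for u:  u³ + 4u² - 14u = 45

Rearrange: u³ + 4u² - 14u - 45 = 0.
Possible rational roots are divisors of -45. Testing u = -5 gives 0, so (u + 5) is a factor.
Divide: u³ + 4u² - 14u - 45 = (u + 5)(u² - u - 9).
Apply the quadratic formula to u² - u - 9 = 0: u = (1 ± √37)/2, i.e. u ≈ 3.5414 or u ≈ -2.5414.

u = -5 or u = -2.5414 or u = 3.5414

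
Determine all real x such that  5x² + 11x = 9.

Rearrange to standard form: 5x² + 11x - 9 = 0.
Discriminant: (11)² − 4·5·(-9) = 301.
Quadratic formula: x = (-11 ± √301) / 10.
So x = -11/10 + √(301)/10 ≈ 0.6349 or x = -√(301)/10 - 11/10 ≈ -2.8349.

x = -2.8349 or x = 0.6349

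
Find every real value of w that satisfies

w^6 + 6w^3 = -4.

Let u = w^3. The equation becomes u^2 + 6u + 4 = 0.
By the quadratic formula, u = -3 + sqrt(5) or u = -3 - sqrt(5).
w^3 = -3 + sqrt(5) gives w = -(3 - sqrt(5))^(1/3) ~= -0.9142.
w^3 = -3 - sqrt(5) gives w = -(sqrt(5) + 3)^(1/3) ~= -1.7365.

w = -1.7365 or w = -0.9142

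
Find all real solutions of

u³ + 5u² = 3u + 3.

u = -5.4495 or u = -0.5505 or u = 1

Rearrange: u³ + 5u² - 3u - 3 = 0.
Possible rational roots are divisors of -3. Testing u = 1 gives 0, so (u - 1) is a factor.
Divide: u³ + 5u² - 3u - 3 = (u - 1)(u² + 6u + 3).
Apply the quadratic formula to u² + 6u + 3 = 0: u = (-6 ± √24)/2, i.e. u ≈ -0.5505 or u ≈ -5.4495.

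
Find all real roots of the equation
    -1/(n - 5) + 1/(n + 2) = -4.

Multiply both sides by (n - 5)(n + 2):
-(n + 2) + (n - 5) = -4(n - 5)(n + 2).
Expand and collect terms: -4n² + 12n + 47 = 0.
By the quadratic formula, n = (-12 ± √896) / -8, so n ≈ -2.2417 or n ≈ 5.2417.
Neither value makes a denominator zero (n ≠ 5, n ≠ -2), so both are valid.

n = -2.2417 or n = 5.2417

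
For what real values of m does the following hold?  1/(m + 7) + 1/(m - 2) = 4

Multiply both sides by (m + 7)(m - 2):
(m - 2) + (m + 7) = 4(m + 7)(m - 2).
Expand and collect terms: 4m² + 18m - 61 = 0.
By the quadratic formula, m = (-18 ± √1300) / 8, so m ≈ 2.2569 or m ≈ -6.7569.
Neither value makes a denominator zero (m ≠ -7, m ≠ 2), so both are valid.

m = -6.7569 or m = 2.2569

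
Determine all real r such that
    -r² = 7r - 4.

Rearrange to standard form: -r² - 7r + 4 = 0.
Discriminant: (-7)² − 4·(-1)·4 = 65.
Quadratic formula: r = (7 ± √65) / (-2).
So r = -√(65)/2 - 7/2 ≈ -7.5311 or r = -7/2 + √(65)/2 ≈ 0.5311.

r = -7.5311 or r = 0.5311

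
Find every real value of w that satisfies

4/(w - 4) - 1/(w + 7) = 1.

w = -7.746 or w = 7.746

Multiply both sides by (w - 4)(w + 7):
4(w + 7) - (w - 4) = (w - 4)(w + 7).
Expand and collect terms: w^2 - 60 = 0.
By the quadratic formula, w = (0 +/- sqrt(240)) / 2, so w ~= 7.746 or w ~= -7.746.
Neither value makes a denominator zero (w != 4, w != -7), so both are valid.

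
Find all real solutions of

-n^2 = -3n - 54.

Bring every term to one side: -n^2 + 3n + 54 = 0.
Factor: -1(n - 9)(n + 6) = 0.
So n = 9 or n = -6.

n = -6 or n = 9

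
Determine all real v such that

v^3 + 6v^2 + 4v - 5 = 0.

Possible rational roots are divisors of -5. Testing v = -5 gives 0, so (v + 5) is a factor.
Divide: v^3 + 6v^2 + 4v - 5 = (v + 5)(v^2 + v - 1).
Apply the quadratic formula to v^2 + v - 1 = 0: v = (-1 +/- sqrt(5))/2, i.e. v ~= 0.618 or v ~= -1.618.

v = -5 or v = -1.618 or v = 0.618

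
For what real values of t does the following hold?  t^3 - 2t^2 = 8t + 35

t = 5

Rearrange: t^3 - 2t^2 - 8t - 35 = 0.
Possible rational roots are divisors of -35. Testing t = 5 gives 0, so (t - 5) is a factor.
Divide: t^3 - 2t^2 - 8t - 35 = (t - 5)(t^2 + 3t + 7).
The quadratic t^2 + 3t + 7 has discriminant -19 < 0, so no further real roots.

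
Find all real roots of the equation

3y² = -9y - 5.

Rearrange to standard form: 3y² + 9y + 5 = 0.
Discriminant: (9)² − 4·3·5 = 21.
Quadratic formula: y = (-9 ± √21) / 6.
So y = -3/2 + √(21)/6 ≈ -0.7362 or y = -3/2 - √(21)/6 ≈ -2.2638.

y = -2.2638 or y = -0.7362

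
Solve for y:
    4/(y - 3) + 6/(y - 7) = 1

y = 4.2554 or y = 15.7446

Multiply both sides by (y - 3)(y - 7):
4(y - 7) + 6(y - 3) = (y - 3)(y - 7).
Expand and collect terms: y² - 20y + 67 = 0.
By the quadratic formula, y = (20 ± √132) / 2, so y ≈ 15.7446 or y ≈ 4.2554.
Neither value makes a denominator zero (y ≠ 3, y ≠ 7), so both are valid.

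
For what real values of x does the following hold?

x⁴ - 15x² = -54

x = -3 or x = -2.4495 or x = 2.4495 or x = 3

Let u = x². The equation becomes u² - 15u + 54 = 0.
Factor: (u - 9)(u - 6) = 0, so u = 9 or u = 6.
x² = 9 gives x = ±3.
x² = 6 gives x = ±√(6) ≈ ±2.4495.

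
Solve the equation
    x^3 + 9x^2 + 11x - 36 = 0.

x = -6.4051 or x = -4 or x = 1.4051

Possible rational roots are divisors of -36. Testing x = -4 gives 0, so (x + 4) is a factor.
Divide: x^3 + 9x^2 + 11x - 36 = (x + 4)(x^2 + 5x - 9).
Apply the quadratic formula to x^2 + 5x - 9 = 0: x = (-5 +/- sqrt(61))/2, i.e. x ~= 1.4051 or x ~= -6.4051.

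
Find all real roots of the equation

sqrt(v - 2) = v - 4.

v = 6

Square both sides: v - 2 = (v - 4)^2.
Expand and rearrange: v^2 - 9v + 18 = 0.
Solving gives v = 6 or v = 3.
Check each candidate in the original equation:
  v = 6: sqrt(4) = 2, while v - 4 = 2 — valid.
  v = 3: sqrt(1) = 1, while v - 4 = -1 — extraneous.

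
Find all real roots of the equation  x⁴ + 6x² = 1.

x = -0.4028 or x = 0.4028

Let u = x². The equation becomes u² + 6u - 1 = 0.
By the quadratic formula, u = -3 + √(10) or u = -√(10) - 3.
x² = -3 + √(10) gives x = ±√(-3 + √(10)) ≈ ±0.4028.
x² = -√(10) - 3 < 0 has no real solution.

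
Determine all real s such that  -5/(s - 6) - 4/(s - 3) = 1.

s = -4.5826 or s = 4.5826

Multiply both sides by (s - 6)(s - 3):
-5(s - 3) - 4(s - 6) = (s - 6)(s - 3).
Expand and collect terms: s² - 21 = 0.
By the quadratic formula, s = (0 ± √84) / 2, so s ≈ 4.5826 or s ≈ -4.5826.
Neither value makes a denominator zero (s ≠ 6, s ≠ 3), so both are valid.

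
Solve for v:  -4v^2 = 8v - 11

Rearrange to standard form: -4v^2 - 8v + 11 = 0.
Discriminant: (-8)^2 - 4*(-4)*11 = 240.
Quadratic formula: v = (8 +/- sqrt(240)) / (-8).
So v = -sqrt(15)/2 - 1 ~= -2.9365 or v = -1 + sqrt(15)/2 ~= 0.9365.

v = -2.9365 or v = 0.9365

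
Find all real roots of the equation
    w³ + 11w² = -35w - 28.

Rearrange: w³ + 11w² + 35w + 28 = 0.
Possible rational roots are divisors of 28. Testing w = -4 gives 0, so (w + 4) is a factor.
Divide: w³ + 11w² + 35w + 28 = (w + 4)(w² + 7w + 7).
Apply the quadratic formula to w² + 7w + 7 = 0: w = (-7 ± √21)/2, i.e. w ≈ -1.2087 or w ≈ -5.7913.

w = -5.7913 or w = -4 or w = -1.2087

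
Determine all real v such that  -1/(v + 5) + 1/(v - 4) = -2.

Multiply both sides by (v + 5)(v - 4):
-(v - 4) + (v + 5) = -2(v + 5)(v - 4).
Expand and collect terms: -2v² - 2v + 31 = 0.
By the quadratic formula, v = (2 ± √252) / -4, so v ≈ -4.4686 or v ≈ 3.4686.
Neither value makes a denominator zero (v ≠ -5, v ≠ 4), so both are valid.

v = -4.4686 or v = 3.4686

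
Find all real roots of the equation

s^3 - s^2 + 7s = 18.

s = 2

Rearrange: s^3 - s^2 + 7s - 18 = 0.
Possible rational roots are divisors of -18. Testing s = 2 gives 0, so (s - 2) is a factor.
Divide: s^3 - s^2 + 7s - 18 = (s - 2)(s^2 + s + 9).
The quadratic s^2 + s + 9 has discriminant -35 < 0, so no further real roots.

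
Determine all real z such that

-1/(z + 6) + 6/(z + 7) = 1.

z = -5.7321 or z = -2.2679

Multiply both sides by (z + 6)(z + 7):
-(z + 7) + 6(z + 6) = (z + 6)(z + 7).
Expand and collect terms: z² + 8z + 13 = 0.
By the quadratic formula, z = (-8 ± √12) / 2, so z ≈ -2.2679 or z ≈ -5.7321.
Neither value makes a denominator zero (z ≠ -6, z ≠ -7), so both are valid.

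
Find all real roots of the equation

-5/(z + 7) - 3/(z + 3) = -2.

Multiply both sides by (z + 7)(z + 3):
-5(z + 3) - 3(z + 7) = -2(z + 7)(z + 3).
Expand and collect terms: -2z^2 - 12z - 6 = 0.
By the quadratic formula, z = (12 +/- sqrt(96)) / -4, so z ~= -5.4495 or z ~= -0.5505.
Neither value makes a denominator zero (z != -7, z != -3), so both are valid.

z = -5.4495 or z = -0.5505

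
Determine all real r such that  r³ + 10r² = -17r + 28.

r = -7 or r = -4 or r = 1

Rearrange: r³ + 10r² + 17r - 28 = 0.
Possible rational roots are divisors of -28. Testing r = -4 gives 0, so (r + 4) is a factor.
Divide: r³ + 10r² + 17r - 28 = (r + 4)(r² + 6r - 7).
Factor the quadratic: r = 1 or r = -7.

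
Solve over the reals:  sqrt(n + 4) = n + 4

Square both sides: n + 4 = (n + 4)^2.
Expand and rearrange: n^2 + 7n + 12 = 0.
Solving gives n = -3 or n = -4.
Check each candidate in the original equation:
  n = -3: sqrt(1) = 1, while n + 4 = 1 — valid.
  n = -4: sqrt(0) = 0, while n + 4 = 0 — valid.

n = -4 or n = -3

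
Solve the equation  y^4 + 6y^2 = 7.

y = -1 or y = 1

Let u = y^2. The equation becomes u^2 + 6u - 7 = 0.
Factor: (u + 7)(u - 1) = 0, so u = -7 or u = 1.
y^2 = -7 < 0 has no real solution.
y^2 = 1 gives y = +/-1.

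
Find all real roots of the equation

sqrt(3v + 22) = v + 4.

v = 1

Square both sides: 3v + 22 = (v + 4)^2.
Expand and rearrange: v^2 + 5v - 6 = 0.
Solving gives v = 1 or v = -6.
Check each candidate in the original equation:
  v = 1: sqrt(25) = 5, while v + 4 = 5 — valid.
  v = -6: sqrt(4) = 2, while v + 4 = -2 — extraneous.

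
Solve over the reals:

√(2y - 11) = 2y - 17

y = 10

Square both sides: 2y - 11 = (2y - 17)².
Expand and rearrange: 4y² - 70y + 300 = 0.
Solving gives y = 10 or y = 7.5.
Check each candidate in the original equation:
  y = 10: √(9) = 3, while 2y - 17 = 3 — valid.
  y = 7.5: √(4) = 2, while 2y - 17 = -2 — extraneous.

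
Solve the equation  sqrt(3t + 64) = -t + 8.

t = 0

Square both sides: 3t + 64 = (-t + 8)^2.
Expand and rearrange: t^2 - 19t = 0.
Solving gives t = 19 or t = 0.
Check each candidate in the original equation:
  t = 19: sqrt(121) = 11, while -t + 8 = -11 — extraneous.
  t = 0: sqrt(64) = 8, while -t + 8 = 8 — valid.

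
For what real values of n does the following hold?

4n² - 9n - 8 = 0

Discriminant: (-9)² − 4·4·(-8) = 209.
Quadratic formula: n = (9 ± √209) / 8.
So n = 9/8 + √(209)/8 ≈ 2.9321 or n = 9/8 - √(209)/8 ≈ -0.6821.

n = -0.6821 or n = 2.9321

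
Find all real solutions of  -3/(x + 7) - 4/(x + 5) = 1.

Multiply both sides by (x + 7)(x + 5):
-3(x + 5) - 4(x + 7) = (x + 7)(x + 5).
Expand and collect terms: x² + 19x + 78 = 0.
Factor or apply the quadratic formula: x = -6 or x = -13.
Neither value makes a denominator zero (x ≠ -7, x ≠ -5), so both are valid.

x = -13 or x = -6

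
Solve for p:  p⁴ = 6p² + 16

p = -2.8284 or p = 2.8284

Let u = p². The equation becomes u² - 6u - 16 = 0.
Factor: (u + 2)(u - 8) = 0, so u = -2 or u = 8.
p² = -2 < 0 has no real solution.
p² = 8 gives p = ±2·√(2) ≈ ±2.8284.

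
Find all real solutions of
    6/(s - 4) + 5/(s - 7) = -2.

Multiply both sides by (s - 4)(s - 7):
6(s - 7) + 5(s - 4) = -2(s - 4)(s - 7).
Expand and collect terms: -2s^2 + 11s + 6 = 0.
Factor or apply the quadratic formula: s = -0.5 or s = 6.
Neither value makes a denominator zero (s != 4, s != 7), so both are valid.

s = -0.5 or s = 6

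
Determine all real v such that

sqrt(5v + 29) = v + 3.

Square both sides: 5v + 29 = (v + 3)^2.
Expand and rearrange: v^2 + v - 20 = 0.
Solving gives v = 4 or v = -5.
Check each candidate in the original equation:
  v = 4: sqrt(49) = 7, while v + 3 = 7 — valid.
  v = -5: sqrt(4) = 2, while v + 3 = -2 — extraneous.

v = 4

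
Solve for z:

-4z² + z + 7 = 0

z = -1.2038 or z = 1.4538

Discriminant: (1)² − 4·(-4)·7 = 113.
Quadratic formula: z = (-1 ± √113) / (-8).
So z = 1/8 - √(113)/8 ≈ -1.2038 or z = 1/8 + √(113)/8 ≈ 1.4538.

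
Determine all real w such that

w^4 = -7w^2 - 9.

No real solutions.

Let u = w^2. The equation becomes u^2 + 7u + 9 = 0.
By the quadratic formula, u = -7/2 + sqrt(13)/2 or u = -7/2 - sqrt(13)/2.
w^2 = -7/2 + sqrt(13)/2 < 0 has no real solution.
w^2 = -7/2 - sqrt(13)/2 < 0 has no real solution.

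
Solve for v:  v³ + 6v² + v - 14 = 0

Possible rational roots are divisors of -14. Testing v = -2 gives 0, so (v + 2) is a factor.
Divide: v³ + 6v² + v - 14 = (v + 2)(v² + 4v - 7).
Apply the quadratic formula to v² + 4v - 7 = 0: v = (-4 ± √44)/2, i.e. v ≈ 1.3166 or v ≈ -5.3166.

v = -5.3166 or v = -2 or v = 1.3166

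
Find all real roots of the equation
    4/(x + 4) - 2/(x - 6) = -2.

x = -5.8443 or x = 6.8443

Multiply both sides by (x + 4)(x - 6):
4(x - 6) - 2(x + 4) = -2(x + 4)(x - 6).
Expand and collect terms: -2x² + 2x + 80 = 0.
By the quadratic formula, x = (-2 ± √644) / -4, so x ≈ -5.8443 or x ≈ 6.8443.
Neither value makes a denominator zero (x ≠ -4, x ≠ 6), so both are valid.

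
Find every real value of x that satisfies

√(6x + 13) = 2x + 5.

x = -2 or x = -1.5

Square both sides: 6x + 13 = (2x + 5)².
Expand and rearrange: 4x² + 14x + 12 = 0.
Solving gives x = -1.5 or x = -2.
Check each candidate in the original equation:
  x = -1.5: √(4) = 2, while 2x + 5 = 2 — valid.
  x = -2: √(1) = 1, while 2x + 5 = 1 — valid.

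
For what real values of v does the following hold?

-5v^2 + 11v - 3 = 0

v = 0.319 or v = 1.881

Discriminant: (11)^2 - 4*(-5)*(-3) = 61.
Quadratic formula: v = (-11 +/- sqrt(61)) / (-10).
So v = 11/10 - sqrt(61)/10 ~= 0.319 or v = sqrt(61)/10 + 11/10 ~= 1.881.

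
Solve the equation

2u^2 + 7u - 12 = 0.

u = -4.7604 or u = 1.2604

Discriminant: (7)^2 - 4*2*(-12) = 145.
Quadratic formula: u = (-7 +/- sqrt(145)) / 4.
So u = -7/4 + sqrt(145)/4 ~= 1.2604 or u = -sqrt(145)/4 - 7/4 ~= -4.7604.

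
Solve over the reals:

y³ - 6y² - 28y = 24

Rearrange: y³ - 6y² - 28y - 24 = 0.
Possible rational roots are divisors of -24. Testing y = -2 gives 0, so (y + 2) is a factor.
Divide: y³ - 6y² - 28y - 24 = (y + 2)(y² - 8y - 12).
Apply the quadratic formula to y² - 8y - 12 = 0: y = (8 ± √112)/2, i.e. y ≈ 9.2915 or y ≈ -1.2915.

y = -2 or y = -1.2915 or y = 9.2915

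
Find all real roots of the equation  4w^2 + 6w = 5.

w = -2.0963 or w = 0.5963

Rearrange to standard form: 4w^2 + 6w - 5 = 0.
Discriminant: (6)^2 - 4*4*(-5) = 116.
Quadratic formula: w = (-6 +/- sqrt(116)) / 8.
So w = -3/4 + sqrt(29)/4 ~= 0.5963 or w = -sqrt(29)/4 - 3/4 ~= -2.0963.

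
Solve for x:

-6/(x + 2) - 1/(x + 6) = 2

x = -7.1861 or x = -4.3139

Multiply both sides by (x + 2)(x + 6):
-6(x + 6) - (x + 2) = 2(x + 2)(x + 6).
Expand and collect terms: 2x² + 23x + 62 = 0.
By the quadratic formula, x = (-23 ± √33) / 4, so x ≈ -4.3139 or x ≈ -7.1861.
Neither value makes a denominator zero (x ≠ -2, x ≠ -6), so both are valid.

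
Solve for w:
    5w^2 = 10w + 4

w = -0.3416 or w = 2.3416

Rearrange to standard form: 5w^2 - 10w - 4 = 0.
Discriminant: (-10)^2 - 4*5*(-4) = 180.
Quadratic formula: w = (10 +/- sqrt(180)) / 10.
So w = 1 + 3*sqrt(5)/5 ~= 2.3416 or w = 1 - 3*sqrt(5)/5 ~= -0.3416.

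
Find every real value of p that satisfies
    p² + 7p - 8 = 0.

Factor: (p - 1)(p + 8) = 0.
So p = 1 or p = -8.

p = -8 or p = 1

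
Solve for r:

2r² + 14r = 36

Bring every term to one side: 2r² + 14r - 36 = 0.
Factor: 2(r + 9)(r - 2) = 0.
So r = -9 or r = 2.

r = -9 or r = 2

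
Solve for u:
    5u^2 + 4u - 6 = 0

Discriminant: (4)^2 - 4*5*(-6) = 136.
Quadratic formula: u = (-4 +/- sqrt(136)) / 10.
So u = -2/5 + sqrt(34)/5 ~= 0.7662 or u = -sqrt(34)/5 - 2/5 ~= -1.5662.

u = -1.5662 or u = 0.7662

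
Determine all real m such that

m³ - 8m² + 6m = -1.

m = -0.1401 or m = 1 or m = 7.1401

Rearrange: m³ - 8m² + 6m + 1 = 0.
Possible rational roots are divisors of 1. Testing m = 1 gives 0, so (m - 1) is a factor.
Divide: m³ - 8m² + 6m + 1 = (m - 1)(m² - 7m - 1).
Apply the quadratic formula to m² - 7m - 1 = 0: m = (7 ± √53)/2, i.e. m ≈ 7.1401 or m ≈ -0.1401.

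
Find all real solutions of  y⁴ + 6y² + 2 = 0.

Let u = y². The equation becomes u² + 6u + 2 = 0.
By the quadratic formula, u = -3 + √(7) or u = -3 - √(7).
y² = -3 + √(7) < 0 has no real solution.
y² = -3 - √(7) < 0 has no real solution.

No real solutions.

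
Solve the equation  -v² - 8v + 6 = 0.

v = -8.6904 or v = 0.6904

Discriminant: (-8)² − 4·(-1)·6 = 88.
Quadratic formula: v = (8 ± √88) / (-2).
So v = -√(22) - 4 ≈ -8.6904 or v = -4 + √(22) ≈ 0.6904.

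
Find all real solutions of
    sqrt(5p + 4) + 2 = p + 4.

p = 0 or p = 1

Isolate the radical: sqrt(5p + 4) = p + 2.
Square both sides: 5p + 4 = (p + 2)^2.
Expand and rearrange: p^2 - p = 0.
Solving gives p = 1 or p = 0.
Check each candidate in the original equation:
  p = 1: sqrt(9) = 3, while p + 2 = 3 — valid.
  p = 0: sqrt(4) = 2, while p + 2 = 2 — valid.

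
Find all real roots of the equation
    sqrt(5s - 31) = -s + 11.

s = 8

Square both sides: 5s - 31 = (-s + 11)^2.
Expand and rearrange: s^2 - 27s + 152 = 0.
Solving gives s = 19 or s = 8.
Check each candidate in the original equation:
  s = 19: sqrt(64) = 8, while -s + 11 = -8 — extraneous.
  s = 8: sqrt(9) = 3, while -s + 11 = 3 — valid.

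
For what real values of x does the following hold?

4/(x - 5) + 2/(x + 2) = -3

Multiply both sides by (x - 5)(x + 2):
4(x + 2) + 2(x - 5) = -3(x - 5)(x + 2).
Expand and collect terms: -3x² + 3x + 32 = 0.
By the quadratic formula, x = (-3 ± √393) / -6, so x ≈ -2.804 or x ≈ 3.804.
Neither value makes a denominator zero (x ≠ 5, x ≠ -2), so both are valid.

x = -2.804 or x = 3.804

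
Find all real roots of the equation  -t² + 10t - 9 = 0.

Factor: -1(t - 1)(t - 9) = 0.
So t = 1 or t = 9.

t = 1 or t = 9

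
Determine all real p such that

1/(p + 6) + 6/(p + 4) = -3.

Multiply both sides by (p + 6)(p + 4):
(p + 4) + 6(p + 6) = -3(p + 6)(p + 4).
Expand and collect terms: -3p² - 37p - 112 = 0.
Factor or apply the quadratic formula: p = -7 or p = -5.3333.
Neither value makes a denominator zero (p ≠ -6, p ≠ -4), so both are valid.

p = -7 or p = -5.3333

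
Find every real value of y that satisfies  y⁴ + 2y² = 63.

y = -2.6458 or y = 2.6458

Let u = y². The equation becomes u² + 2u - 63 = 0.
Factor: (u + 9)(u - 7) = 0, so u = -9 or u = 7.
y² = -9 < 0 has no real solution.
y² = 7 gives y = ±√(7) ≈ ±2.6458.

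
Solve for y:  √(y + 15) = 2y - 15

Square both sides: y + 15 = (2y - 15)².
Expand and rearrange: 4y² - 61y + 210 = 0.
Solving gives y = 10 or y = 5.25.
Check each candidate in the original equation:
  y = 10: √(25) = 5, while 2y - 15 = 5 — valid.
  y = 5.25: √(20.25) = 4.5, while 2y - 15 = -4.5 — extraneous.

y = 10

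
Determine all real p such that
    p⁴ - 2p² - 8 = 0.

Let u = p². The equation becomes u² - 2u - 8 = 0.
Factor: (u + 2)(u - 4) = 0, so u = -2 or u = 4.
p² = -2 < 0 has no real solution.
p² = 4 gives p = ±2.

p = -2 or p = 2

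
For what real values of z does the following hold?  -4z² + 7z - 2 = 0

z = 0.3596 or z = 1.3904

Discriminant: (7)² − 4·(-4)·(-2) = 17.
Quadratic formula: z = (-7 ± √17) / (-8).
So z = 7/8 - √(17)/8 ≈ 0.3596 or z = √(17)/8 + 7/8 ≈ 1.3904.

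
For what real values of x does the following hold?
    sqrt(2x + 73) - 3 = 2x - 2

x = 4

Isolate the radical: sqrt(2x + 73) = 2x + 1.
Square both sides: 2x + 73 = (2x + 1)^2.
Expand and rearrange: 4x^2 + 2x - 72 = 0.
Solving gives x = 4 or x = -4.5.
Check each candidate in the original equation:
  x = 4: sqrt(81) = 9, while 2x + 1 = 9 — valid.
  x = -4.5: sqrt(64) = 8, while 2x + 1 = -8 — extraneous.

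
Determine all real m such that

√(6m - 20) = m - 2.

Square both sides: 6m - 20 = (m - 2)².
Expand and rearrange: m² - 10m + 24 = 0.
Solving gives m = 6 or m = 4.
Check each candidate in the original equation:
  m = 6: √(16) = 4, while m - 2 = 4 — valid.
  m = 4: √(4) = 2, while m - 2 = 2 — valid.

m = 4 or m = 6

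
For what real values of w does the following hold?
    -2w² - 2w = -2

w = -1.618 or w = 0.618

Rearrange to standard form: -2w² - 2w + 2 = 0.
Discriminant: (-2)² − 4·(-2)·2 = 20.
Quadratic formula: w = (2 ± √20) / (-4).
So w = -√(5)/2 - 1/2 ≈ -1.618 or w = -1/2 + √(5)/2 ≈ 0.618.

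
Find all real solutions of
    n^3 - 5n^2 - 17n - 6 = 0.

Possible rational roots are divisors of -6. Testing n = -2 gives 0, so (n + 2) is a factor.
Divide: n^3 - 5n^2 - 17n - 6 = (n + 2)(n^2 - 7n - 3).
Apply the quadratic formula to n^2 - 7n - 3 = 0: n = (7 +/- sqrt(61))/2, i.e. n ~= 7.4051 or n ~= -0.4051.

n = -2 or n = -0.4051 or n = 7.4051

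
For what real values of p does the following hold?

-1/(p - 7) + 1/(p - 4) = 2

p = 4.634 or p = 6.366

Multiply both sides by (p - 7)(p - 4):
-(p - 4) + (p - 7) = 2(p - 7)(p - 4).
Expand and collect terms: 2p^2 - 22p + 59 = 0.
By the quadratic formula, p = (22 +/- sqrt(12)) / 4, so p ~= 6.366 or p ~= 4.634.
Neither value makes a denominator zero (p != 7, p != 4), so both are valid.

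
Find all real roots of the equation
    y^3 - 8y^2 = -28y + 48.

Rearrange: y^3 - 8y^2 + 28y - 48 = 0.
Possible rational roots are divisors of -48. Testing y = 4 gives 0, so (y - 4) is a factor.
Divide: y^3 - 8y^2 + 28y - 48 = (y - 4)(y^2 - 4y + 12).
The quadratic y^2 - 4y + 12 has discriminant -32 < 0, so no further real roots.

y = 4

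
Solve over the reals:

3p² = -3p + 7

Rearrange to standard form: 3p² + 3p - 7 = 0.
Discriminant: (3)² − 4·3·(-7) = 93.
Quadratic formula: p = (-3 ± √93) / 6.
So p = -1/2 + √(93)/6 ≈ 1.1073 or p = -√(93)/6 - 1/2 ≈ -2.1073.

p = -2.1073 or p = 1.1073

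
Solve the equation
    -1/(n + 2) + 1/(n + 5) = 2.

n = -4.366 or n = -2.634

Multiply both sides by (n + 2)(n + 5):
-(n + 5) + (n + 2) = 2(n + 2)(n + 5).
Expand and collect terms: 2n^2 + 14n + 23 = 0.
By the quadratic formula, n = (-14 +/- sqrt(12)) / 4, so n ~= -2.634 or n ~= -4.366.
Neither value makes a denominator zero (n != -2, n != -5), so both are valid.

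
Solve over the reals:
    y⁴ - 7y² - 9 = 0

Let u = y². The equation becomes u² - 7u - 9 = 0.
By the quadratic formula, u = 7/2 + √(85)/2 or u = 7/2 - √(85)/2.
y² = 7/2 + √(85)/2 gives y = ±√(7/2 + √(85)/2) ≈ ±2.8478.
y² = 7/2 - √(85)/2 < 0 has no real solution.

y = -2.8478 or y = 2.8478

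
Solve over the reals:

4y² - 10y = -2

y = 0.2192 or y = 2.2808

Rearrange to standard form: 4y² - 10y + 2 = 0.
Discriminant: (-10)² − 4·4·2 = 68.
Quadratic formula: y = (10 ± √68) / 8.
So y = √(17)/4 + 5/4 ≈ 2.2808 or y = 5/4 - √(17)/4 ≈ 0.2192.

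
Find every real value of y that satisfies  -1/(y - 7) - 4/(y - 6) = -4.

Multiply both sides by (y - 7)(y - 6):
-(y - 6) - 4(y - 7) = -4(y - 7)(y - 6).
Expand and collect terms: -4y² + 57y - 202 = 0.
By the quadratic formula, y = (-57 ± √17) / -8, so y ≈ 6.6096 or y ≈ 7.6404.
Neither value makes a denominator zero (y ≠ 7, y ≠ 6), so both are valid.

y = 6.6096 or y = 7.6404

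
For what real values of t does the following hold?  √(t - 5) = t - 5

t = 5 or t = 6

Square both sides: t - 5 = (t - 5)².
Expand and rearrange: t² - 11t + 30 = 0.
Solving gives t = 6 or t = 5.
Check each candidate in the original equation:
  t = 6: √(1) = 1, while t - 5 = 1 — valid.
  t = 5: √(0) = 0, while t - 5 = 0 — valid.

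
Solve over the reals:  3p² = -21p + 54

p = -9 or p = 2

Bring every term to one side: 3p² + 21p - 54 = 0.
Factor: 3(p + 9)(p - 2) = 0.
So p = -9 or p = 2.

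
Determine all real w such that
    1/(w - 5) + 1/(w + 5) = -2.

Multiply both sides by (w - 5)(w + 5):
(w + 5) + (w - 5) = -2(w - 5)(w + 5).
Expand and collect terms: -2w^2 - 2w + 50 = 0.
By the quadratic formula, w = (2 +/- sqrt(404)) / -4, so w ~= -5.5249 or w ~= 4.5249.
Neither value makes a denominator zero (w != 5, w != -5), so both are valid.

w = -5.5249 or w = 4.5249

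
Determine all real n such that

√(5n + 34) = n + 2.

n = 6

Square both sides: 5n + 34 = (n + 2)².
Expand and rearrange: n² - n - 30 = 0.
Solving gives n = 6 or n = -5.
Check each candidate in the original equation:
  n = 6: √(64) = 8, while n + 2 = 8 — valid.
  n = -5: √(9) = 3, while n + 2 = -3 — extraneous.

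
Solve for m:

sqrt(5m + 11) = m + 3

Square both sides: 5m + 11 = (m + 3)^2.
Expand and rearrange: m^2 + m - 2 = 0.
Solving gives m = 1 or m = -2.
Check each candidate in the original equation:
  m = 1: sqrt(16) = 4, while m + 3 = 4 — valid.
  m = -2: sqrt(1) = 1, while m + 3 = 1 — valid.

m = -2 or m = 1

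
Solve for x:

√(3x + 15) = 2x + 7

x = -2

Square both sides: 3x + 15 = (2x + 7)².
Expand and rearrange: 4x² + 25x + 34 = 0.
Solving gives x = -2 or x = -4.25.
Check each candidate in the original equation:
  x = -2: √(9) = 3, while 2x + 7 = 3 — valid.
  x = -4.25: √(2.25) = 1.5, while 2x + 7 = -1.5 — extraneous.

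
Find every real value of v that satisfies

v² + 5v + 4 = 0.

v = -4 or v = -1

Factor: (v + 1)(v + 4) = 0.
So v = -1 or v = -4.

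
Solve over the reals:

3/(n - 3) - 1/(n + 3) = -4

n = -2.7122 or n = 2.2122

Multiply both sides by (n - 3)(n + 3):
3(n + 3) - (n - 3) = -4(n - 3)(n + 3).
Expand and collect terms: -4n^2 - 2n + 24 = 0.
By the quadratic formula, n = (2 +/- sqrt(388)) / -8, so n ~= -2.7122 or n ~= 2.2122.
Neither value makes a denominator zero (n != 3, n != -3), so both are valid.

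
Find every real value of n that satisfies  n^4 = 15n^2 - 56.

n = -2.8284 or n = -2.6458 or n = 2.6458 or n = 2.8284

Let u = n^2. The equation becomes u^2 - 15u + 56 = 0.
Factor: (u - 8)(u - 7) = 0, so u = 8 or u = 7.
n^2 = 8 gives n = +/-2*sqrt(2) ~= +/-2.8284.
n^2 = 7 gives n = +/-sqrt(7) ~= +/-2.6458.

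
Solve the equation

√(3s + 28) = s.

s = 7

Square both sides: 3s + 28 = (s)².
Expand and rearrange: s² - 3s - 28 = 0.
Solving gives s = 7 or s = -4.
Check each candidate in the original equation:
  s = 7: √(49) = 7, while s = 7 — valid.
  s = -4: √(16) = 4, while s = -4 — extraneous.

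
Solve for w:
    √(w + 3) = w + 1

w = 1

Square both sides: w + 3 = (w + 1)².
Expand and rearrange: w² + w - 2 = 0.
Solving gives w = 1 or w = -2.
Check each candidate in the original equation:
  w = 1: √(4) = 2, while w + 1 = 2 — valid.
  w = -2: √(1) = 1, while w + 1 = -1 — extraneous.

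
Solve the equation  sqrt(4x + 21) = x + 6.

Square both sides: 4x + 21 = (x + 6)^2.
Expand and rearrange: x^2 + 8x + 15 = 0.
Solving gives x = -3 or x = -5.
Check each candidate in the original equation:
  x = -3: sqrt(9) = 3, while x + 6 = 3 — valid.
  x = -5: sqrt(1) = 1, while x + 6 = 1 — valid.

x = -5 or x = -3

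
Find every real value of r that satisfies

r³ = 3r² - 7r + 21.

Rearrange: r³ - 3r² + 7r - 21 = 0.
Possible rational roots are divisors of -21. Testing r = 3 gives 0, so (r - 3) is a factor.
Divide: r³ - 3r² + 7r - 21 = (r - 3)(r² + 7).
The quadratic r² + 7 has discriminant -28 < 0, so no further real roots.

r = 3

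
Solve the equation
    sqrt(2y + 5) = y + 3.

Square both sides: 2y + 5 = (y + 3)^2.
Expand and rearrange: y^2 + 4y + 4 = 0.
This gives the repeated root y = -2.
Check in the original equation:
  y = -2: sqrt(1) = 1, while y + 3 = 1 — valid.

y = -2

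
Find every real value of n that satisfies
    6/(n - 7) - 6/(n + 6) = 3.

Multiply both sides by (n - 7)(n + 6):
6(n + 6) - 6(n - 7) = 3(n - 7)(n + 6).
Expand and collect terms: 3n^2 - 3n - 204 = 0.
By the quadratic formula, n = (3 +/- sqrt(2457)) / 6, so n ~= 8.7614 or n ~= -7.7614.
Neither value makes a denominator zero (n != 7, n != -6), so both are valid.

n = -7.7614 or n = 8.7614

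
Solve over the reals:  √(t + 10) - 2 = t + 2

Isolate the radical: √(t + 10) = t + 4.
Square both sides: t + 10 = (t + 4)².
Expand and rearrange: t² + 7t + 6 = 0.
Solving gives t = -1 or t = -6.
Check each candidate in the original equation:
  t = -1: √(9) = 3, while t + 4 = 3 — valid.
  t = -6: √(4) = 2, while t + 4 = -2 — extraneous.

t = -1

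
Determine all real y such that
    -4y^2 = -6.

y = -1.2247 or y = 1.2247

Rearrange to standard form: -4y^2 + 6 = 0.
Discriminant: (0)^2 - 4*(-4)*6 = 96.
Quadratic formula: y = (0 +/- sqrt(96)) / (-8).
So y = -sqrt(6)/2 ~= -1.2247 or y = sqrt(6)/2 ~= 1.2247.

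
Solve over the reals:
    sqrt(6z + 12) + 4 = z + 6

z = -2 or z = 4

Isolate the radical: sqrt(6z + 12) = z + 2.
Square both sides: 6z + 12 = (z + 2)^2.
Expand and rearrange: z^2 - 2z - 8 = 0.
Solving gives z = 4 or z = -2.
Check each candidate in the original equation:
  z = 4: sqrt(36) = 6, while z + 2 = 6 — valid.
  z = -2: sqrt(0) = 0, while z + 2 = 0 — valid.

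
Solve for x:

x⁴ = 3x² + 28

Let u = x². The equation becomes u² - 3u - 28 = 0.
Factor: (u - 7)(u + 4) = 0, so u = 7 or u = -4.
x² = 7 gives x = ±√(7) ≈ ±2.6458.
x² = -4 < 0 has no real solution.

x = -2.6458 or x = 2.6458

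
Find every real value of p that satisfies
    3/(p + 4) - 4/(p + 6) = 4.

Multiply both sides by (p + 4)(p + 6):
3(p + 6) - 4(p + 4) = 4(p + 4)(p + 6).
Expand and collect terms: 4p² + 41p + 94 = 0.
By the quadratic formula, p = (-41 ± √177) / 8, so p ≈ -3.462 or p ≈ -6.788.
Neither value makes a denominator zero (p ≠ -4, p ≠ -6), so both are valid.

p = -6.788 or p = -3.462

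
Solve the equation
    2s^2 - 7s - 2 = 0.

s = -0.2656 or s = 3.7656

Discriminant: (-7)^2 - 4*2*(-2) = 65.
Quadratic formula: s = (7 +/- sqrt(65)) / 4.
So s = 7/4 + sqrt(65)/4 ~= 3.7656 or s = 7/4 - sqrt(65)/4 ~= -0.2656.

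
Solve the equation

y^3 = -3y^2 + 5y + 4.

y = -4 or y = -0.618 or y = 1.618

Rearrange: y^3 + 3y^2 - 5y - 4 = 0.
Possible rational roots are divisors of -4. Testing y = -4 gives 0, so (y + 4) is a factor.
Divide: y^3 + 3y^2 - 5y - 4 = (y + 4)(y^2 - y - 1).
Apply the quadratic formula to y^2 - y - 1 = 0: y = (1 +/- sqrt(5))/2, i.e. y ~= 1.618 or y ~= -0.618.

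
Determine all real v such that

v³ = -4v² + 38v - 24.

Rearrange: v³ + 4v² - 38v + 24 = 0.
Possible rational roots are divisors of 24. Testing v = 4 gives 0, so (v - 4) is a factor.
Divide: v³ + 4v² - 38v + 24 = (v - 4)(v² + 8v - 6).
Apply the quadratic formula to v² + 8v - 6 = 0: v = (-8 ± √88)/2, i.e. v ≈ 0.6904 or v ≈ -8.6904.

v = -8.6904 or v = 0.6904 or v = 4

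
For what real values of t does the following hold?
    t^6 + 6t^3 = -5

t = -1.71 or t = -1

Let u = t^3. The equation becomes u^2 + 6u + 5 = 0.
Factor: (u + 5)(u + 1) = 0, so u = -5 or u = -1.
t^3 = -5 gives t = -(5)^(1/3) ~= -1.71.
t^3 = -1 gives t = -1.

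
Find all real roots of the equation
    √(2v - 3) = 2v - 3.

v = 1.5 or v = 2

Square both sides: 2v - 3 = (2v - 3)².
Expand and rearrange: 4v² - 14v + 12 = 0.
Solving gives v = 2 or v = 1.5.
Check each candidate in the original equation:
  v = 2: √(1) = 1, while 2v - 3 = 1 — valid.
  v = 1.5: √(0) = 0, while 2v - 3 = 0 — valid.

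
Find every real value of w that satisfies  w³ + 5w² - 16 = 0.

w = -4 or w = -2.5616 or w = 1.5616

Possible rational roots are divisors of -16. Testing w = -4 gives 0, so (w + 4) is a factor.
Divide: w³ + 5w² - 16 = (w + 4)(w² + w - 4).
Apply the quadratic formula to w² + w - 4 = 0: w = (-1 ± √17)/2, i.e. w ≈ 1.5616 or w ≈ -2.5616.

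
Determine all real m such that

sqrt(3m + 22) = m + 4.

Square both sides: 3m + 22 = (m + 4)^2.
Expand and rearrange: m^2 + 5m - 6 = 0.
Solving gives m = 1 or m = -6.
Check each candidate in the original equation:
  m = 1: sqrt(25) = 5, while m + 4 = 5 — valid.
  m = -6: sqrt(4) = 2, while m + 4 = -2 — extraneous.

m = 1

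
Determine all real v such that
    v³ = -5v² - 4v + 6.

Rearrange: v³ + 5v² + 4v - 6 = 0.
Possible rational roots are divisors of -6. Testing v = -3 gives 0, so (v + 3) is a factor.
Divide: v³ + 5v² + 4v - 6 = (v + 3)(v² + 2v - 2).
Apply the quadratic formula to v² + 2v - 2 = 0: v = (-2 ± √12)/2, i.e. v ≈ 0.7321 or v ≈ -2.7321.

v = -3 or v = -2.7321 or v = 0.7321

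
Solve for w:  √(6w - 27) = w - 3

Square both sides: 6w - 27 = (w - 3)².
Expand and rearrange: w² - 12w + 36 = 0.
This gives the repeated root w = 6.
Check in the original equation:
  w = 6: √(9) = 3, while w - 3 = 3 — valid.

w = 6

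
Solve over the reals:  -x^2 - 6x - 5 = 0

Factor: -1(x + 1)(x + 5) = 0.
So x = -1 or x = -5.

x = -5 or x = -1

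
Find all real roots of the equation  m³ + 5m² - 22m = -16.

Rearrange: m³ + 5m² - 22m + 16 = 0.
Possible rational roots are divisors of 16. Testing m = 2 gives 0, so (m - 2) is a factor.
Divide: m³ + 5m² - 22m + 16 = (m - 2)(m² + 7m - 8).
Factor the quadratic: m = 1 or m = -8.

m = -8 or m = 1 or m = 2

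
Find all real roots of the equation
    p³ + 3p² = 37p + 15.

p = -7.6056 or p = -0.3944 or p = 5

Rearrange: p³ + 3p² - 37p - 15 = 0.
Possible rational roots are divisors of -15. Testing p = 5 gives 0, so (p - 5) is a factor.
Divide: p³ + 3p² - 37p - 15 = (p - 5)(p² + 8p + 3).
Apply the quadratic formula to p² + 8p + 3 = 0: p = (-8 ± √52)/2, i.e. p ≈ -0.3944 or p ≈ -7.6056.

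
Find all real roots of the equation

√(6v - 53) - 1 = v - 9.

v = 9 or v = 13

Isolate the radical: √(6v - 53) = v - 8.
Square both sides: 6v - 53 = (v - 8)².
Expand and rearrange: v² - 22v + 117 = 0.
Solving gives v = 13 or v = 9.
Check each candidate in the original equation:
  v = 13: √(25) = 5, while v - 8 = 5 — valid.
  v = 9: √(1) = 1, while v - 8 = 1 — valid.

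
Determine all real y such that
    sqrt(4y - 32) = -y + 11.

Square both sides: 4y - 32 = (-y + 11)^2.
Expand and rearrange: y^2 - 26y + 153 = 0.
Solving gives y = 17 or y = 9.
Check each candidate in the original equation:
  y = 17: sqrt(36) = 6, while -y + 11 = -6 — extraneous.
  y = 9: sqrt(4) = 2, while -y + 11 = 2 — valid.

y = 9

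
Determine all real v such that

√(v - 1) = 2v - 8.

Square both sides: v - 1 = (2v - 8)².
Expand and rearrange: 4v² - 33v + 65 = 0.
Solving gives v = 5 or v = 3.25.
Check each candidate in the original equation:
  v = 5: √(4) = 2, while 2v - 8 = 2 — valid.
  v = 3.25: √(2.25) = 1.5, while 2v - 8 = -1.5 — extraneous.

v = 5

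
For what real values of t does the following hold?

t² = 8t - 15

t = 3 or t = 5

Bring every term to one side: t² - 8t + 15 = 0.
Factor: (t - 5)(t - 3) = 0.
So t = 5 or t = 3.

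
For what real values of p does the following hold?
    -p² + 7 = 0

p = -2.6458 or p = 2.6458

Discriminant: (0)² − 4·(-1)·7 = 28.
Quadratic formula: p = (0 ± √28) / (-2).
So p = -√(7) ≈ -2.6458 or p = √(7) ≈ 2.6458.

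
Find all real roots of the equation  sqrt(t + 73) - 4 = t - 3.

Isolate the radical: sqrt(t + 73) = t + 1.
Square both sides: t + 73 = (t + 1)^2.
Expand and rearrange: t^2 + t - 72 = 0.
Solving gives t = 8 or t = -9.
Check each candidate in the original equation:
  t = 8: sqrt(81) = 9, while t + 1 = 9 — valid.
  t = -9: sqrt(64) = 8, while t + 1 = -8 — extraneous.

t = 8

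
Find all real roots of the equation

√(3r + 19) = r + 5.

r = -1

Square both sides: 3r + 19 = (r + 5)².
Expand and rearrange: r² + 7r + 6 = 0.
Solving gives r = -1 or r = -6.
Check each candidate in the original equation:
  r = -1: √(16) = 4, while r + 5 = 4 — valid.
  r = -6: √(1) = 1, while r + 5 = -1 — extraneous.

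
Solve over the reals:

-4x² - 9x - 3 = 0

Discriminant: (-9)² − 4·(-4)·(-3) = 33.
Quadratic formula: x = (9 ± √33) / (-8).
So x = -9/8 - √(33)/8 ≈ -1.8431 or x = -9/8 + √(33)/8 ≈ -0.4069.

x = -1.8431 or x = -0.4069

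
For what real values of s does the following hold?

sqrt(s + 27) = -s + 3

Square both sides: s + 27 = (-s + 3)^2.
Expand and rearrange: s^2 - 7s - 18 = 0.
Solving gives s = 9 or s = -2.
Check each candidate in the original equation:
  s = 9: sqrt(36) = 6, while -s + 3 = -6 — extraneous.
  s = -2: sqrt(25) = 5, while -s + 3 = 5 — valid.

s = -2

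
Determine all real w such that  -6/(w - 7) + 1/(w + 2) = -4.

Multiply both sides by (w - 7)(w + 2):
-6(w + 2) + (w - 7) = -4(w - 7)(w + 2).
Expand and collect terms: -4w² + 25w + 75 = 0.
By the quadratic formula, w = (-25 ± √1825) / -8, so w ≈ -2.215 or w ≈ 8.465.
Neither value makes a denominator zero (w ≠ 7, w ≠ -2), so both are valid.

w = -2.215 or w = 8.465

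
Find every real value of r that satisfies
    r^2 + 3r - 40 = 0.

r = -8 or r = 5

Factor: (r - 5)(r + 8) = 0.
So r = 5 or r = -8.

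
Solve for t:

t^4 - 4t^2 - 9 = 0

t = -2.3676 or t = 2.3676

Let u = t^2. The equation becomes u^2 - 4u - 9 = 0.
By the quadratic formula, u = 2 + sqrt(13) or u = 2 - sqrt(13).
t^2 = 2 + sqrt(13) gives t = +/-sqrt(2 + sqrt(13)) ~= +/-2.3676.
t^2 = 2 - sqrt(13) < 0 has no real solution.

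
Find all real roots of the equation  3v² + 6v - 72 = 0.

Factor: 3(v + 6)(v - 4) = 0.
So v = -6 or v = 4.

v = -6 or v = 4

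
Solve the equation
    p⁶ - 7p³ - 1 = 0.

p = -0.5193 or p = 1.9256

Let u = p³. The equation becomes u² - 7u - 1 = 0.
By the quadratic formula, u = 7/2 + √(53)/2 or u = 7/2 - √(53)/2.
p³ = 7/2 + √(53)/2 gives p = ∛(7/2 + √(53)/2) ≈ 1.9256.
p³ = 7/2 - √(53)/2 gives p = -∛(-7/2 + √(53)/2) ≈ -0.5193.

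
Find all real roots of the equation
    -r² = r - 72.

Bring every term to one side: -r² - r + 72 = 0.
Factor: -1(r + 9)(r - 8) = 0.
So r = -9 or r = 8.

r = -9 or r = 8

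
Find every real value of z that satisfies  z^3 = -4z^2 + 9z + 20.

Rearrange: z^3 + 4z^2 - 9z - 20 = 0.
Possible rational roots are divisors of -20. Testing z = -5 gives 0, so (z + 5) is a factor.
Divide: z^3 + 4z^2 - 9z - 20 = (z + 5)(z^2 - z - 4).
Apply the quadratic formula to z^2 - z - 4 = 0: z = (1 +/- sqrt(17))/2, i.e. z ~= 2.5616 or z ~= -1.5616.

z = -5 or z = -1.5616 or z = 2.5616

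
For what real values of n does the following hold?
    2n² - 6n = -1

n = 0.1771 or n = 2.8229

Rearrange to standard form: 2n² - 6n + 1 = 0.
Discriminant: (-6)² − 4·2·1 = 28.
Quadratic formula: n = (6 ± √28) / 4.
So n = √(7)/2 + 3/2 ≈ 2.8229 or n = 3/2 - √(7)/2 ≈ 0.1771.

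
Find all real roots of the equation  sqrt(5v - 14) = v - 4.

v = 10

Square both sides: 5v - 14 = (v - 4)^2.
Expand and rearrange: v^2 - 13v + 30 = 0.
Solving gives v = 10 or v = 3.
Check each candidate in the original equation:
  v = 10: sqrt(36) = 6, while v - 4 = 6 — valid.
  v = 3: sqrt(1) = 1, while v - 4 = -1 — extraneous.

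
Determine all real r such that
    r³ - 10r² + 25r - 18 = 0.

r = 1.3542 or r = 2 or r = 6.6458

Possible rational roots are divisors of -18. Testing r = 2 gives 0, so (r - 2) is a factor.
Divide: r³ - 10r² + 25r - 18 = (r - 2)(r² - 8r + 9).
Apply the quadratic formula to r² - 8r + 9 = 0: r = (8 ± √28)/2, i.e. r ≈ 6.6458 or r ≈ 1.3542.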